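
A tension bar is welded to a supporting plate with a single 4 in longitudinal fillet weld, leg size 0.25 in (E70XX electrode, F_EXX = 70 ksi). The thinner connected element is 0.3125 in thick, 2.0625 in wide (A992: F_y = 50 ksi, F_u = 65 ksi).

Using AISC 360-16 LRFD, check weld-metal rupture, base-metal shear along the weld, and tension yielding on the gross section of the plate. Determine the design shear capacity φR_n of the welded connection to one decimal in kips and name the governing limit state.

Weld metal: throat = 0.707×0.25 = 0.17675 in, L = 4 in. φR_n = 0.75 × 0.6 × 70 × 0.17675 × 4 = 22.3 kips.
Base metal shear (0.3125 in plate): yield φR_n = 1.0×0.6×50×0.3125×4 = 37.5 kips; rupture φR_n = 0.75×0.6×65×0.3125×4 = 36.6 kips; take 36.6 kips (rupture).
Tension yield (gross): A_g = 2.0625×0.3125 = 0.64453 in². φR_n = 0.90 × 50 × 0.64453 = 29.0 kips.
Governing: min(22.3, 36.6, 29.0) = 22.3 kips → weld metal.

22.3 kips (weld metal governs)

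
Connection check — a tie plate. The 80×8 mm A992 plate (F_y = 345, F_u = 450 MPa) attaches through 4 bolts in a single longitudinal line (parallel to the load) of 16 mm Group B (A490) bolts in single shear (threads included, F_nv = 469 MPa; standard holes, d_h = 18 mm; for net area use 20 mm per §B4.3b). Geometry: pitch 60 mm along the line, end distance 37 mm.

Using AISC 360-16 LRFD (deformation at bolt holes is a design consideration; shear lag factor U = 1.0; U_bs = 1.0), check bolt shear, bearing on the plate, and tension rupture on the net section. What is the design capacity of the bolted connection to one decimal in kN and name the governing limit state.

162.0 kN (net-section rupture governs)

Bolt shear: A_b = π(16)²/4 = 201.06 mm². φR_n = 0.75 × 469 × 201.06 × 4 × 1 = 282.9 kN.
Bearing (8 mm plate, F_u = 450 MPa): end bolts L_c = 37 − 18/2 = 28, R_n = min(1.2×28×8×450, 2.4×16×8×450) = 120.96 kN/bolt; interior L_c = 60 − 18 = 42, R_n = 138.24 kN/bolt. φR_n = 0.75 × (1×120.96 + 3×138.24) = 401.8 kN.
Tension rupture (net): A_n = (80 − 1×20)×8 = 480 mm² (U = 1.0, A_e = A_n). φR_n = 0.75 × 450 × 480 = 162.0 kN.
Governing: min(282.9, 401.8, 162.0) = 162.0 kN → net-section rupture.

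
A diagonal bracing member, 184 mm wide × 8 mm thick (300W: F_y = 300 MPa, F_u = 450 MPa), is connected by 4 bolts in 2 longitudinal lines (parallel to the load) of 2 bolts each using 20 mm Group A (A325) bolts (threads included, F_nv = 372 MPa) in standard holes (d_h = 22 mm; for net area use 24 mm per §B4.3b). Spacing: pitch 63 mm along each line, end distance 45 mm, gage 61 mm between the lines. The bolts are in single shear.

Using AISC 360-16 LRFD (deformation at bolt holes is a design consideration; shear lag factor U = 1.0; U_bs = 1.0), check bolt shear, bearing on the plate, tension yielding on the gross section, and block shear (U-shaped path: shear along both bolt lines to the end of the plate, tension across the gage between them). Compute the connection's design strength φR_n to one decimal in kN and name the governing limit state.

333.2 kN (block shear governs)

Bolt shear: A_b = π(20)²/4 = 314.16 mm². φR_n = 0.75 × 372 × 314.16 × 4 × 1 = 350.6 kN.
Bearing (8 mm plate, F_u = 450 MPa): end bolts L_c = 45 − 22/2 = 34, R_n = min(1.2×34×8×450, 2.4×20×8×450) = 146.88 kN/bolt; interior L_c = 63 − 22 = 41, R_n = 172.8 kN/bolt. φR_n = 0.75 × (2×146.88 + 2×172.8) = 479.5 kN.
Tension yield (gross): A_g = 184×8 = 1472 mm². φR_n = 0.90 × 300 × 1472 = 397.4 kN.
Block shear: shear path 2×[45+1×63] = 2×108 mm, A_gv = 1728, A_nv = 2×(108 − 1.5×24)×8 = 1152 mm²; tension across gage: (61 − 1×24)×8 = 296 mm². R_n = min(0.6×450×1152, 0.6×300×1728) + 1.0×450×296 = min(311.04, 311.04) + 133.2 = 444.24 kN. φR_n = 0.75 × 444.24 = 333.2 kN.
Governing: min(350.6, 479.5, 397.4, 333.2) = 333.2 kN → block shear.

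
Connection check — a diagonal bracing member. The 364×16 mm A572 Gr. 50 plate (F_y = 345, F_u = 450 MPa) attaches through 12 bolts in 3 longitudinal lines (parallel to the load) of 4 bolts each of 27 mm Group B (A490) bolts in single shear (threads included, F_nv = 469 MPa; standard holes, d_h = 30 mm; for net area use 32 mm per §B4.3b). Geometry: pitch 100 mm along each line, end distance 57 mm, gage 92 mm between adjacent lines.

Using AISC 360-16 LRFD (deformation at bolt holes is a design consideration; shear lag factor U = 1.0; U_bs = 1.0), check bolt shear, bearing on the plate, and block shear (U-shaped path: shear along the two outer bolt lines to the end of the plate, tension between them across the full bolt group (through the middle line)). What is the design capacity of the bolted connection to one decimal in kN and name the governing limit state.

Bolt shear: A_b = π(27)²/4 = 572.56 mm². φR_n = 0.75 × 469 × 572.56 × 12 × 1 = 2416.8 kN.
Bearing (16 mm plate, F_u = 450 MPa): end bolts L_c = 57 − 30/2 = 42, R_n = min(1.2×42×16×450, 2.4×27×16×450) = 362.88 kN/bolt; interior L_c = 100 − 30 = 70, R_n = 466.56 kN/bolt. φR_n = 0.75 × (3×362.88 + 9×466.56) = 3965.8 kN.
Block shear: shear path 2×[57+3×100] = 2×357 mm, A_gv = 11424, A_nv = 2×(357 − 3.5×32)×16 = 7840 mm²; tension across gage: (184 − 2×32)×16 = 1920 mm². R_n = min(0.6×450×7840, 0.6×345×11424) + 1.0×450×1920 = min(2116.8, 2364.8) + 864 = 2980.8 kN. φR_n = 0.75 × 2980.8 = 2235.6 kN.
Governing: min(2416.8, 3965.8, 2235.6) = 2235.6 kN → block shear.

2235.6 kN (block shear governs)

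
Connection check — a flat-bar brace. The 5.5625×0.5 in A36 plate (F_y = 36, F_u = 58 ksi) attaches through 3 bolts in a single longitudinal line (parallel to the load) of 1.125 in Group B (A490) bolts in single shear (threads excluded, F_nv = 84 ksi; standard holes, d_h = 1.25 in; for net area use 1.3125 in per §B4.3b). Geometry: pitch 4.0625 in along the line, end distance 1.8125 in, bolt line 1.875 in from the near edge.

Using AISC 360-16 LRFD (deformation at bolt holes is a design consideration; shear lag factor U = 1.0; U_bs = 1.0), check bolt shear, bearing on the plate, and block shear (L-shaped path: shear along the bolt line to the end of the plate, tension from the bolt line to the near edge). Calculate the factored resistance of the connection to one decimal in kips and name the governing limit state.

Bolt shear: A_b = π(1.125)²/4 = 0.99402 in². φR_n = 0.75 × 84 × 0.99402 × 3 × 1 = 187.9 kips.
Bearing (0.5 in plate, F_u = 58 ksi): end bolts L_c = 1.8125 − 1.25/2 = 1.1875, R_n = min(1.2×1.1875×0.5×58, 2.4×1.125×0.5×58) = 41.325 kips/bolt; interior L_c = 4.0625 − 1.25 = 2.8125, R_n = 78.3 kips/bolt. φR_n = 0.75 × (1×41.325 + 2×78.3) = 148.4 kips.
Block shear: shear path 1×[1.8125+2×4.0625] = 1×9.9375 in, A_gv = 4.9688, A_nv = 1×(9.9375 − 2.5×1.3125)×0.5 = 3.3281 in²; tension to near edge: (1.875 − 0.5×1.3125)×0.5 = 0.60938 in². R_n = min(0.6×58×3.3281, 0.6×36×4.9688) + 1.0×58×0.60938 = min(115.82, 107.33) + 35.344 = 142.67 kips. φR_n = 0.75 × 142.67 = 107.0 kips.
Governing: min(187.9, 148.4, 107.0) = 107.0 kips → block shear.

107.0 kips (block shear governs)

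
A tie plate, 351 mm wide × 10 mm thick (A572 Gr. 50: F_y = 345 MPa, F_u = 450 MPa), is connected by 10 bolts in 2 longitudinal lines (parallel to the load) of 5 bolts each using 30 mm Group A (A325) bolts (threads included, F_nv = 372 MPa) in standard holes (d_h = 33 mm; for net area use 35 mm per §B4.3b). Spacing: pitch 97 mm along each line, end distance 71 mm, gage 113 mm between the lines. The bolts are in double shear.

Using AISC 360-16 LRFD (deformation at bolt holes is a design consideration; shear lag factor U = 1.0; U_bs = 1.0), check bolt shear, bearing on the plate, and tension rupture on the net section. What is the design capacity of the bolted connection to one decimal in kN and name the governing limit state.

948.4 kN (net-section rupture governs)

Bolt shear: A_b = π(30)²/4 = 706.86 mm². φR_n = 0.75 × 372 × 706.86 × 10 × 2 = 3944.3 kN.
Bearing (10 mm plate, F_u = 450 MPa): end bolts L_c = 71 − 33/2 = 54.5, R_n = min(1.2×54.5×10×450, 2.4×30×10×450) = 294.3 kN/bolt; interior L_c = 97 − 33 = 64, R_n = 324 kN/bolt. φR_n = 0.75 × (2×294.3 + 8×324) = 2385.5 kN.
Tension rupture (net): A_n = (351 − 2×35)×10 = 2810 mm² (U = 1.0, A_e = A_n). φR_n = 0.75 × 450 × 2810 = 948.4 kN.
Governing: min(3944.3, 2385.5, 948.4) = 948.4 kN → net-section rupture.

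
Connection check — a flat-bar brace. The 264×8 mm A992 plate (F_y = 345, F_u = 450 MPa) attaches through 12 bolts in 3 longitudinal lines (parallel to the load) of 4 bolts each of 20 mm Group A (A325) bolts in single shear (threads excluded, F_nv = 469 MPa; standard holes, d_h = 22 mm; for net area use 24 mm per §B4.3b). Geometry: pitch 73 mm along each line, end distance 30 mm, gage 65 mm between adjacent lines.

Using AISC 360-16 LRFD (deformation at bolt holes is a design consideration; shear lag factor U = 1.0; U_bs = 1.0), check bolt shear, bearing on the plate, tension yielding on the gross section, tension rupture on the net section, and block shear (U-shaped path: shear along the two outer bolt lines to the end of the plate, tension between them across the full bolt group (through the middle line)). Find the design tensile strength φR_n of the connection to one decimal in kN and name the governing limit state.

Bolt shear: A_b = π(20)²/4 = 314.16 mm². φR_n = 0.75 × 469 × 314.16 × 12 × 1 = 1326.1 kN.
Bearing (8 mm plate, F_u = 450 MPa): end bolts L_c = 30 − 22/2 = 19, R_n = min(1.2×19×8×450, 2.4×20×8×450) = 82.08 kN/bolt; interior L_c = 73 − 22 = 51, R_n = 172.8 kN/bolt. φR_n = 0.75 × (3×82.08 + 9×172.8) = 1351.1 kN.
Tension yield (gross): A_g = 264×8 = 2112 mm². φR_n = 0.90 × 345 × 2112 = 655.8 kN.
Tension rupture (net): A_n = (264 − 3×24)×8 = 1536 mm² (U = 1.0, A_e = A_n). φR_n = 0.75 × 450 × 1536 = 518.4 kN.
Block shear: shear path 2×[30+3×73] = 2×249 mm, A_gv = 3984, A_nv = 2×(249 − 3.5×24)×8 = 2640 mm²; tension across gage: (130 − 2×24)×8 = 656 mm². R_n = min(0.6×450×2640, 0.6×345×3984) + 1.0×450×656 = min(712.8, 824.69) + 295.2 = 1008 kN. φR_n = 0.75 × 1008 = 756.0 kN.
Governing: min(1326.1, 1351.1, 655.8, 518.4, 756.0) = 518.4 kN → net-section rupture.

518.4 kN (net-section rupture governs)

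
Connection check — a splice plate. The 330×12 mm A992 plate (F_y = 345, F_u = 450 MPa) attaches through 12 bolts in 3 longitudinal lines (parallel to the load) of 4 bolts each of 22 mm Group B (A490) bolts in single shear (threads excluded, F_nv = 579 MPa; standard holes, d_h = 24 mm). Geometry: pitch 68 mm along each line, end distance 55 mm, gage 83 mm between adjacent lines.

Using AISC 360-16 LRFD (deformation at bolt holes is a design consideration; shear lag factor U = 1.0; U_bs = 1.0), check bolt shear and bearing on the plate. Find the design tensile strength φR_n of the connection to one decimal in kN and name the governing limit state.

1980.9 kN (bolt shear governs)

Bolt shear: A_b = π(22)²/4 = 380.13 mm². φR_n = 0.75 × 579 × 380.13 × 12 × 1 = 1980.9 kN.
Bearing (12 mm plate, F_u = 450 MPa): end bolts L_c = 55 − 24/2 = 43, R_n = min(1.2×43×12×450, 2.4×22×12×450) = 278.64 kN/bolt; interior L_c = 68 − 24 = 44, R_n = 285.12 kN/bolt. φR_n = 0.75 × (3×278.64 + 9×285.12) = 2551.5 kN.
Governing: min(1980.9, 2551.5) = 1980.9 kN → bolt shear.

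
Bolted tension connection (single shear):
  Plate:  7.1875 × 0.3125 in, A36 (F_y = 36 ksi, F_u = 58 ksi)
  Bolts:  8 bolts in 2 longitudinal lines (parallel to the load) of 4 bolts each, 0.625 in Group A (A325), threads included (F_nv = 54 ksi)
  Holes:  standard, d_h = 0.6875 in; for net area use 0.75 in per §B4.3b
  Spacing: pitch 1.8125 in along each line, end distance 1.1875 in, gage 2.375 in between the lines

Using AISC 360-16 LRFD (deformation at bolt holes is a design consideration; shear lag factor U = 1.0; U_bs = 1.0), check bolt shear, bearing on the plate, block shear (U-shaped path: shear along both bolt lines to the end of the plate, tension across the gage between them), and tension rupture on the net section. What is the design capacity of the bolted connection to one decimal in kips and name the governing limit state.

Bolt shear: A_b = π(0.625)²/4 = 0.3068 in². φR_n = 0.75 × 54 × 0.3068 × 8 × 1 = 99.4 kips.
Bearing (0.3125 in plate, F_u = 58 ksi): end bolts L_c = 1.1875 − 0.6875/2 = 0.84375, R_n = min(1.2×0.84375×0.3125×58, 2.4×0.625×0.3125×58) = 18.352 kips/bolt; interior L_c = 1.8125 − 0.6875 = 1.125, R_n = 24.469 kips/bolt. φR_n = 0.75 × (2×18.352 + 6×24.469) = 137.6 kips.
Block shear: shear path 2×[1.1875+3×1.8125] = 2×6.625 in, A_gv = 4.1406, A_nv = 2×(6.625 − 3.5×0.75)×0.3125 = 2.5 in²; tension across gage: (2.375 − 1×0.75)×0.3125 = 0.50781 in². R_n = min(0.6×58×2.5, 0.6×36×4.1406) + 1.0×58×0.50781 = min(87, 89.437) + 29.453 = 116.45 kips. φR_n = 0.75 × 116.45 = 87.3 kips.
Tension rupture (net): A_n = (7.1875 − 2×0.75)×0.3125 = 1.7773 in² (U = 1.0, A_e = A_n). φR_n = 0.75 × 58 × 1.7773 = 77.3 kips.
Governing: min(99.4, 137.6, 87.3, 77.3) = 77.3 kips → net-section rupture.

77.3 kips (net-section rupture governs)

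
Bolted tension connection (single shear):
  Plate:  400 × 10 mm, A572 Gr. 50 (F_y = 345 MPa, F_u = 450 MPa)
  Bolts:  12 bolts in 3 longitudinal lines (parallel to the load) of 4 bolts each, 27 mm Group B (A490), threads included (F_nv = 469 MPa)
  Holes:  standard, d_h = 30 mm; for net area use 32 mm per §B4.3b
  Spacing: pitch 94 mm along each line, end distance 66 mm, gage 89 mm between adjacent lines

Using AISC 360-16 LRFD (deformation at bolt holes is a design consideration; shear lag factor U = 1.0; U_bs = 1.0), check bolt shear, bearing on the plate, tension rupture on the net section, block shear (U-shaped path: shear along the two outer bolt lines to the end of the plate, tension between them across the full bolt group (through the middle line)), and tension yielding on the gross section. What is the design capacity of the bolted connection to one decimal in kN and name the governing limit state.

1026.0 kN (net-section rupture governs)

Bolt shear: A_b = π(27)²/4 = 572.56 mm². φR_n = 0.75 × 469 × 572.56 × 12 × 1 = 2416.8 kN.
Bearing (10 mm plate, F_u = 450 MPa): end bolts L_c = 66 − 30/2 = 51, R_n = min(1.2×51×10×450, 2.4×27×10×450) = 275.4 kN/bolt; interior L_c = 94 − 30 = 64, R_n = 291.6 kN/bolt. φR_n = 0.75 × (3×275.4 + 9×291.6) = 2588.0 kN.
Tension rupture (net): A_n = (400 − 3×32)×10 = 3040 mm² (U = 1.0, A_e = A_n). φR_n = 0.75 × 450 × 3040 = 1026.0 kN.
Block shear: shear path 2×[66+3×94] = 2×348 mm, A_gv = 6960, A_nv = 2×(348 − 3.5×32)×10 = 4720 mm²; tension across gage: (178 − 2×32)×10 = 1140 mm². R_n = min(0.6×450×4720, 0.6×345×6960) + 1.0×450×1140 = min(1274.4, 1440.7) + 513 = 1787.4 kN. φR_n = 0.75 × 1787.4 = 1340.6 kN.
Tension yield (gross): A_g = 400×10 = 4000 mm². φR_n = 0.90 × 345 × 4000 = 1242.0 kN.
Governing: min(2416.8, 2588.0, 1026.0, 1340.6, 1242.0) = 1026.0 kN → net-section rupture.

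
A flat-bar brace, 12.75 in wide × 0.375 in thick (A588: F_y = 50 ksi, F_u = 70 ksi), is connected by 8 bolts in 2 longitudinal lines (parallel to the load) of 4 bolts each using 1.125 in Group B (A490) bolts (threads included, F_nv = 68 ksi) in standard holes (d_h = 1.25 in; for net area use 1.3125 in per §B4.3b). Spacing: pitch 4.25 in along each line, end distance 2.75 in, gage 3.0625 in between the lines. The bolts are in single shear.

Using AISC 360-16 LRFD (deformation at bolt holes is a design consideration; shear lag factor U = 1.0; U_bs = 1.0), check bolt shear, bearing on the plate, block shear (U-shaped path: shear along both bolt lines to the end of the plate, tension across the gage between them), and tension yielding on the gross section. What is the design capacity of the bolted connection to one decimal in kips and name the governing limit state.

215.2 kips (gross-section yield governs)

Bolt shear: A_b = π(1.125)²/4 = 0.99402 in². φR_n = 0.75 × 68 × 0.99402 × 8 × 1 = 405.6 kips.
Bearing (0.375 in plate, F_u = 70 ksi): end bolts L_c = 2.75 − 1.25/2 = 2.125, R_n = min(1.2×2.125×0.375×70, 2.4×1.125×0.375×70) = 66.938 kips/bolt; interior L_c = 4.25 − 1.25 = 3, R_n = 70.875 kips/bolt. φR_n = 0.75 × (2×66.938 + 6×70.875) = 419.3 kips.
Block shear: shear path 2×[2.75+3×4.25] = 2×15.5 in, A_gv = 11.625, A_nv = 2×(15.5 − 3.5×1.3125)×0.375 = 8.1797 in²; tension across gage: (3.0625 − 1×1.3125)×0.375 = 0.65625 in². R_n = min(0.6×70×8.1797, 0.6×50×11.625) + 1.0×70×0.65625 = min(343.55, 348.75) + 45.938 = 389.49 kips. φR_n = 0.75 × 389.49 = 292.1 kips.
Tension yield (gross): A_g = 12.75×0.375 = 4.7813 in². φR_n = 0.90 × 50 × 4.7813 = 215.2 kips.
Governing: min(405.6, 419.3, 292.1, 215.2) = 215.2 kips → gross-section yield.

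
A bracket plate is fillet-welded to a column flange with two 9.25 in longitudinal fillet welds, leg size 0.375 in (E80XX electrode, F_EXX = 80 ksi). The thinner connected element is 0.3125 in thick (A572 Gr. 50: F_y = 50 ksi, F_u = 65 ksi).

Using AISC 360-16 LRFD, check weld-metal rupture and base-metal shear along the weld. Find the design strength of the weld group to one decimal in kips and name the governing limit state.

Weld metal: throat = 0.707×0.375 = 0.26513 in, L = 2×9.25 = 18.5 in. φR_n = 0.75 × 0.6 × 80 × 0.26513 × 18.5 = 176.6 kips.
Base metal shear (0.3125 in plate): yield φR_n = 1.0×0.6×50×0.3125×18.5 = 173.4 kips; rupture φR_n = 0.75×0.6×65×0.3125×18.5 = 169.1 kips; take 169.1 kips (rupture).
Governing: min(176.6, 169.1) = 169.1 kips → base-metal shear.

169.1 kips (base-metal shear governs)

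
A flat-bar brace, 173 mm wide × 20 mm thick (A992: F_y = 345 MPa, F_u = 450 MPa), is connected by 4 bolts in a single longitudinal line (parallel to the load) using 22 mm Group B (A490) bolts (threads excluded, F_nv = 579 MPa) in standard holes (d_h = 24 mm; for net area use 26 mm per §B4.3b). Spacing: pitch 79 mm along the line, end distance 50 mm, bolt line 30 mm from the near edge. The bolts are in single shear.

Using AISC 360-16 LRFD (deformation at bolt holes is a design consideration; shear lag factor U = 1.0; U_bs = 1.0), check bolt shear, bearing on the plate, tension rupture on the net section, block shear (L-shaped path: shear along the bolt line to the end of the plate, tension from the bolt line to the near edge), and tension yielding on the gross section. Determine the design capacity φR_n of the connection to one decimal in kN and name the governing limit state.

Bolt shear: A_b = π(22)²/4 = 380.13 mm². φR_n = 0.75 × 579 × 380.13 × 4 × 1 = 660.3 kN.
Bearing (20 mm plate, F_u = 450 MPa): end bolts L_c = 50 − 24/2 = 38, R_n = min(1.2×38×20×450, 2.4×22×20×450) = 410.4 kN/bolt; interior L_c = 79 − 24 = 55, R_n = 475.2 kN/bolt. φR_n = 0.75 × (1×410.4 + 3×475.2) = 1377.0 kN.
Tension rupture (net): A_n = (173 − 1×26)×20 = 2940 mm² (U = 1.0, A_e = A_n). φR_n = 0.75 × 450 × 2940 = 992.3 kN.
Block shear: shear path 1×[50+3×79] = 1×287 mm, A_gv = 5740, A_nv = 1×(287 − 3.5×26)×20 = 3920 mm²; tension to near edge: (30 − 0.5×26)×20 = 340 mm². R_n = min(0.6×450×3920, 0.6×345×5740) + 1.0×450×340 = min(1058.4, 1188.2) + 153 = 1211.4 kN. φR_n = 0.75 × 1211.4 = 908.6 kN.
Tension yield (gross): A_g = 173×20 = 3460 mm². φR_n = 0.90 × 345 × 3460 = 1074.3 kN.
Governing: min(660.3, 1377.0, 992.3, 908.6, 1074.3) = 660.3 kN → bolt shear.

660.3 kN (bolt shear governs)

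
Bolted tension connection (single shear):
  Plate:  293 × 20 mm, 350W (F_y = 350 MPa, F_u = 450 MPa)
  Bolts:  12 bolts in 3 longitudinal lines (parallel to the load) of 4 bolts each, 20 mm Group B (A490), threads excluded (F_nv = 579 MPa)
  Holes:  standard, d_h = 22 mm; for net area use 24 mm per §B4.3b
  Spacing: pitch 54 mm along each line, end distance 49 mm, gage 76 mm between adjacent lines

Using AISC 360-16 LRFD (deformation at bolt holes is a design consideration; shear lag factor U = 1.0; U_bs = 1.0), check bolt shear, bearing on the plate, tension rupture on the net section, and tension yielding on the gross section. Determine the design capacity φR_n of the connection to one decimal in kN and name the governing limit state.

1491.8 kN (net-section rupture governs)

Bolt shear: A_b = π(20)²/4 = 314.16 mm². φR_n = 0.75 × 579 × 314.16 × 12 × 1 = 1637.1 kN.
Bearing (20 mm plate, F_u = 450 MPa): end bolts L_c = 49 − 22/2 = 38, R_n = min(1.2×38×20×450, 2.4×20×20×450) = 410.4 kN/bolt; interior L_c = 54 − 22 = 32, R_n = 345.6 kN/bolt. φR_n = 0.75 × (3×410.4 + 9×345.6) = 3256.2 kN.
Tension rupture (net): A_n = (293 − 3×24)×20 = 4420 mm² (U = 1.0, A_e = A_n). φR_n = 0.75 × 450 × 4420 = 1491.8 kN.
Tension yield (gross): A_g = 293×20 = 5860 mm². φR_n = 0.90 × 350 × 5860 = 1845.9 kN.
Governing: min(1637.1, 3256.2, 1491.8, 1845.9) = 1491.8 kN → net-section rupture.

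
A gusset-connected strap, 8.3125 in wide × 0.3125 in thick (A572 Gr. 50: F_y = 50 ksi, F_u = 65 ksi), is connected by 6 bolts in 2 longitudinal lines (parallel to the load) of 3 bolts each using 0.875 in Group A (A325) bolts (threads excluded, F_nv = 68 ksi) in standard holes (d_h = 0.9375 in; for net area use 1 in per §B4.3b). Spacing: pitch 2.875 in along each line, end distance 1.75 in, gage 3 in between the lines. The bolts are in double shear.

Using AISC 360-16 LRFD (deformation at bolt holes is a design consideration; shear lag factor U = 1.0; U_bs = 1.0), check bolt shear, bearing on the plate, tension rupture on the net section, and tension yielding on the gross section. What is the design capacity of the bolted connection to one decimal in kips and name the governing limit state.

Bolt shear: A_b = π(0.875)²/4 = 0.60132 in². φR_n = 0.75 × 68 × 0.60132 × 6 × 2 = 368.0 kips.
Bearing (0.3125 in plate, F_u = 65 ksi): end bolts L_c = 1.75 − 0.9375/2 = 1.28125, R_n = min(1.2×1.28125×0.3125×65, 2.4×0.875×0.3125×65) = 31.23 kips/bolt; interior L_c = 2.875 − 0.9375 = 1.9375, R_n = 42.656 kips/bolt. φR_n = 0.75 × (2×31.23 + 4×42.656) = 174.8 kips.
Tension rupture (net): A_n = (8.3125 − 2×1)×0.3125 = 1.9727 in² (U = 1.0, A_e = A_n). φR_n = 0.75 × 65 × 1.9727 = 96.2 kips.
Tension yield (gross): A_g = 8.3125×0.3125 = 2.5977 in². φR_n = 0.90 × 50 × 2.5977 = 116.9 kips.
Governing: min(368.0, 174.8, 96.2, 116.9) = 96.2 kips → net-section rupture.

96.2 kips (net-section rupture governs)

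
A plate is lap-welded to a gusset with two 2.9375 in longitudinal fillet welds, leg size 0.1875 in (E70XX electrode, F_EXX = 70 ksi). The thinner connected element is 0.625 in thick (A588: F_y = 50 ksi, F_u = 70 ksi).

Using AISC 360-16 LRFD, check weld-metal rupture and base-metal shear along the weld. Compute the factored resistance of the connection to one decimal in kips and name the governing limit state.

Weld metal: throat = 0.707×0.1875 = 0.13256 in, L = 2×2.9375 = 5.875 in. φR_n = 0.75 × 0.6 × 70 × 0.13256 × 5.875 = 24.5 kips.
Base metal shear (0.625 in plate): yield φR_n = 1.0×0.6×50×0.625×5.875 = 110.2 kips; rupture φR_n = 0.75×0.6×70×0.625×5.875 = 115.7 kips; take 110.2 kips (yield).
Governing: min(24.5, 110.2) = 24.5 kips → weld metal.

24.5 kips (weld metal governs)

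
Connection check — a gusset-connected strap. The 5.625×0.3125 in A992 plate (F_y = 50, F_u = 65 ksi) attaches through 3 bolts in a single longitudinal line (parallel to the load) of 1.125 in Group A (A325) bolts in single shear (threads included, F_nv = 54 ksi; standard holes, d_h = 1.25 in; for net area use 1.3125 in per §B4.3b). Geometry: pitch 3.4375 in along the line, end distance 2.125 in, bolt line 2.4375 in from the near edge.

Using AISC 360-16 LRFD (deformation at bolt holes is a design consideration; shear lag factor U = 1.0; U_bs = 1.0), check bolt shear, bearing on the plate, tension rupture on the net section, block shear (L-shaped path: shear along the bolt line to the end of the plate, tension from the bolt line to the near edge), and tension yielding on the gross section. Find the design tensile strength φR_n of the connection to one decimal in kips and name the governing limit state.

65.7 kips (net-section rupture governs)

Bolt shear: A_b = π(1.125)²/4 = 0.99402 in². φR_n = 0.75 × 54 × 0.99402 × 3 × 1 = 120.8 kips.
Bearing (0.3125 in plate, F_u = 65 ksi): end bolts L_c = 2.125 − 1.25/2 = 1.5, R_n = min(1.2×1.5×0.3125×65, 2.4×1.125×0.3125×65) = 36.563 kips/bolt; interior L_c = 3.4375 − 1.25 = 2.1875, R_n = 53.32 kips/bolt. φR_n = 0.75 × (1×36.563 + 2×53.32) = 107.4 kips.
Tension rupture (net): A_n = (5.625 − 1×1.3125)×0.3125 = 1.3477 in² (U = 1.0, A_e = A_n). φR_n = 0.75 × 65 × 1.3477 = 65.7 kips.
Block shear: shear path 1×[2.125+2×3.4375] = 1×9 in, A_gv = 2.8125, A_nv = 1×(9 − 2.5×1.3125)×0.3125 = 1.7871 in²; tension to near edge: (2.4375 − 0.5×1.3125)×0.3125 = 0.55664 in². R_n = min(0.6×65×1.7871, 0.6×50×2.8125) + 1.0×65×0.55664 = min(69.697, 84.375) + 36.182 = 105.88 kips. φR_n = 0.75 × 105.88 = 79.4 kips.
Tension yield (gross): A_g = 5.625×0.3125 = 1.7578 in². φR_n = 0.90 × 50 × 1.7578 = 79.1 kips.
Governing: min(120.8, 107.4, 65.7, 79.4, 79.1) = 65.7 kips → net-section rupture.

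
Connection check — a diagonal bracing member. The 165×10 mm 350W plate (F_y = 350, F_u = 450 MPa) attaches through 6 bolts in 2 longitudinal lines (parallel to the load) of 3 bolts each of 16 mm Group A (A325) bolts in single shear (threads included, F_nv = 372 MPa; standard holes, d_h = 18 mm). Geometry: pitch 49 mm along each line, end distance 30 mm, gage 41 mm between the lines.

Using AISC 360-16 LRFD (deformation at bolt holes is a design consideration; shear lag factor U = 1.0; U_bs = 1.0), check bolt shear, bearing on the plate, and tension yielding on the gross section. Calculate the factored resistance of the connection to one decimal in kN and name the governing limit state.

Bolt shear: A_b = π(16)²/4 = 201.06 mm². φR_n = 0.75 × 372 × 201.06 × 6 × 1 = 336.6 kN.
Bearing (10 mm plate, F_u = 450 MPa): end bolts L_c = 30 − 18/2 = 21, R_n = min(1.2×21×10×450, 2.4×16×10×450) = 113.4 kN/bolt; interior L_c = 49 − 18 = 31, R_n = 167.4 kN/bolt. φR_n = 0.75 × (2×113.4 + 4×167.4) = 672.3 kN.
Tension yield (gross): A_g = 165×10 = 1650 mm². φR_n = 0.90 × 350 × 1650 = 519.8 kN.
Governing: min(336.6, 672.3, 519.8) = 336.6 kN → bolt shear.

336.6 kN (bolt shear governs)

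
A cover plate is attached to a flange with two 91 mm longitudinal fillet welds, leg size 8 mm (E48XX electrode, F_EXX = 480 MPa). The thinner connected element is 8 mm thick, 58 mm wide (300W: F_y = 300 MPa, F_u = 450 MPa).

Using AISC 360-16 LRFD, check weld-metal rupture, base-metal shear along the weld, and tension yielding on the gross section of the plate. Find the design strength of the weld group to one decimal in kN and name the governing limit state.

Weld metal: throat = 0.707×8 = 5.656 mm, L = 2×91 = 182 mm. φR_n = 0.75 × 0.6 × 480 × 5.656 × 182 = 222.3 kN.
Base metal shear (8 mm plate): yield φR_n = 1.0×0.6×300×8×182 = 262.1 kN; rupture φR_n = 0.75×0.6×450×8×182 = 294.8 kN; take 262.1 kN (yield).
Tension yield (gross): A_g = 58×8 = 464 mm². φR_n = 0.90 × 300 × 464 = 125.3 kN.
Governing: min(222.3, 262.1, 125.3) = 125.3 kN → gross-section yield.

125.3 kN (gross-section yield governs)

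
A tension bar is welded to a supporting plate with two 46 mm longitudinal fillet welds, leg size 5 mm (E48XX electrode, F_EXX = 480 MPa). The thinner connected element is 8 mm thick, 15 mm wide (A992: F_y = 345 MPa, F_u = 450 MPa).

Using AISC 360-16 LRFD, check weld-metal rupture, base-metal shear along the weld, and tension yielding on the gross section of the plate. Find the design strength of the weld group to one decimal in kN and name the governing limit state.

37.3 kN (gross-section yield governs)

Weld metal: throat = 0.707×5 = 3.535 mm, L = 2×46 = 92 mm. φR_n = 0.75 × 0.6 × 480 × 3.535 × 92 = 70.2 kN.
Base metal shear (8 mm plate): yield φR_n = 1.0×0.6×345×8×92 = 152.4 kN; rupture φR_n = 0.75×0.6×450×8×92 = 149.0 kN; take 149.0 kN (rupture).
Tension yield (gross): A_g = 15×8 = 120 mm². φR_n = 0.90 × 345 × 120 = 37.3 kN.
Governing: min(70.2, 149.0, 37.3) = 37.3 kN → gross-section yield.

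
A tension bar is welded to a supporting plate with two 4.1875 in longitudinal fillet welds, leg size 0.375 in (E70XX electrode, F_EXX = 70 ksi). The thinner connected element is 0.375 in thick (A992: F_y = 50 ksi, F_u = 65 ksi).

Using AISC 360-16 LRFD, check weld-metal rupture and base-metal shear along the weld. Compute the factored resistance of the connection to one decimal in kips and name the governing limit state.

69.9 kips (weld metal governs)

Weld metal: throat = 0.707×0.375 = 0.26513 in, L = 2×4.1875 = 8.375 in. φR_n = 0.75 × 0.6 × 70 × 0.26513 × 8.375 = 69.9 kips.
Base metal shear (0.375 in plate): yield φR_n = 1.0×0.6×50×0.375×8.375 = 94.2 kips; rupture φR_n = 0.75×0.6×65×0.375×8.375 = 91.9 kips; take 91.9 kips (rupture).
Governing: min(69.9, 91.9) = 69.9 kips → weld metal.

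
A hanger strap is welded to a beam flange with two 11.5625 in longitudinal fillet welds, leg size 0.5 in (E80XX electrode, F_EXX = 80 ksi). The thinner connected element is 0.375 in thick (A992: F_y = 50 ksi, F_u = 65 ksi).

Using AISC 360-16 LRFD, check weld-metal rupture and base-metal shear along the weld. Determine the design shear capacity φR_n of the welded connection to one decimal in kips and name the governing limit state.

253.7 kips (base-metal shear governs)

Weld metal: throat = 0.707×0.5 = 0.3535 in, L = 2×11.5625 = 23.125 in. φR_n = 0.75 × 0.6 × 80 × 0.3535 × 23.125 = 294.3 kips.
Base metal shear (0.375 in plate): yield φR_n = 1.0×0.6×50×0.375×23.125 = 260.2 kips; rupture φR_n = 0.75×0.6×65×0.375×23.125 = 253.7 kips; take 253.7 kips (rupture).
Governing: min(294.3, 253.7) = 253.7 kips → base-metal shear.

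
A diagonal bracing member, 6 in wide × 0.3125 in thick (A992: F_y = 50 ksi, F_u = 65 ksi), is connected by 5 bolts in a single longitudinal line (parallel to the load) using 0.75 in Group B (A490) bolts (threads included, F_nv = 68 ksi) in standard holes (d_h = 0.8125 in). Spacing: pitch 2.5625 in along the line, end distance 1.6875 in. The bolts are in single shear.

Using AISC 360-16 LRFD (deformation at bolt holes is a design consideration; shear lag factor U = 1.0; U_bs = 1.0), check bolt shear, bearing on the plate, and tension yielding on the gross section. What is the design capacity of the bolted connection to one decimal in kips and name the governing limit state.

84.4 kips (gross-section yield governs)

Bolt shear: A_b = π(0.75)²/4 = 0.44179 in². φR_n = 0.75 × 68 × 0.44179 × 5 × 1 = 112.7 kips.
Bearing (0.3125 in plate, F_u = 65 ksi): end bolts L_c = 1.6875 − 0.8125/2 = 1.28125, R_n = min(1.2×1.28125×0.3125×65, 2.4×0.75×0.3125×65) = 31.23 kips/bolt; interior L_c = 2.5625 − 0.8125 = 1.75, R_n = 36.563 kips/bolt. φR_n = 0.75 × (1×31.23 + 4×36.563) = 133.1 kips.
Tension yield (gross): A_g = 6×0.3125 = 1.875 in². φR_n = 0.90 × 50 × 1.875 = 84.4 kips.
Governing: min(112.7, 133.1, 84.4) = 84.4 kips → gross-section yield.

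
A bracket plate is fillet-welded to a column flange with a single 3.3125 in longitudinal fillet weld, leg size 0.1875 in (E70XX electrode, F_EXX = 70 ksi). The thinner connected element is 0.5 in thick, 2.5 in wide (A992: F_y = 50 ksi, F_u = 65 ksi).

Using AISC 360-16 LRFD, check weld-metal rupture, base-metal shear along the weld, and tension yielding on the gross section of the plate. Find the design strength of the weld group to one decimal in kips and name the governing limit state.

13.8 kips (weld metal governs)

Weld metal: throat = 0.707×0.1875 = 0.13256 in, L = 3.3125 in. φR_n = 0.75 × 0.6 × 70 × 0.13256 × 3.3125 = 13.8 kips.
Base metal shear (0.5 in plate): yield φR_n = 1.0×0.6×50×0.5×3.3125 = 49.7 kips; rupture φR_n = 0.75×0.6×65×0.5×3.3125 = 48.4 kips; take 48.4 kips (rupture).
Tension yield (gross): A_g = 2.5×0.5 = 1.25 in². φR_n = 0.90 × 50 × 1.25 = 56.3 kips.
Governing: min(13.8, 48.4, 56.3) = 13.8 kips → weld metal.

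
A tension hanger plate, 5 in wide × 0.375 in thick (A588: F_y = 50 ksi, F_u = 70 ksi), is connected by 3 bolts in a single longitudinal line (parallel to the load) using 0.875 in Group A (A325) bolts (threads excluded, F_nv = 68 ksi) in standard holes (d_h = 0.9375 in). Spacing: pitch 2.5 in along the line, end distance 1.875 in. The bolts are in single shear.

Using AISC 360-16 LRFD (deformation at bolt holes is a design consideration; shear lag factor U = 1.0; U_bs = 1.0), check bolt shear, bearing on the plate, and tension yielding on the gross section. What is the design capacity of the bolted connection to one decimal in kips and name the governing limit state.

Bolt shear: A_b = π(0.875)²/4 = 0.60132 in². φR_n = 0.75 × 68 × 0.60132 × 3 × 1 = 92.0 kips.
Bearing (0.375 in plate, F_u = 70 ksi): end bolts L_c = 1.875 − 0.9375/2 = 1.40625, R_n = min(1.2×1.40625×0.375×70, 2.4×0.875×0.375×70) = 44.297 kips/bolt; interior L_c = 2.5 − 0.9375 = 1.5625, R_n = 49.219 kips/bolt. φR_n = 0.75 × (1×44.297 + 2×49.219) = 107.1 kips.
Tension yield (gross): A_g = 5×0.375 = 1.875 in². φR_n = 0.90 × 50 × 1.875 = 84.4 kips.
Governing: min(92.0, 107.1, 84.4) = 84.4 kips → gross-section yield.

84.4 kips (gross-section yield governs)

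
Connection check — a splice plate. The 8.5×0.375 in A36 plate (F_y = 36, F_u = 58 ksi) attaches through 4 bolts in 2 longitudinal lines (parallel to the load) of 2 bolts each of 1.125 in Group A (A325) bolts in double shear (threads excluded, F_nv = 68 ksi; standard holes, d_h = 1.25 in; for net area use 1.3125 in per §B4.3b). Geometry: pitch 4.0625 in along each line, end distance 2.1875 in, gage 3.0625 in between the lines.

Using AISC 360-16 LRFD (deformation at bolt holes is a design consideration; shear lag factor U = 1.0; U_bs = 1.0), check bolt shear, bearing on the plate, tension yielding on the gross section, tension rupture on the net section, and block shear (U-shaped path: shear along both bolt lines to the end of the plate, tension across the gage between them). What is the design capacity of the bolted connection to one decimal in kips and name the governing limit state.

95.8 kips (net-section rupture governs)

Bolt shear: A_b = π(1.125)²/4 = 0.99402 in². φR_n = 0.75 × 68 × 0.99402 × 4 × 2 = 405.6 kips.
Bearing (0.375 in plate, F_u = 58 ksi): end bolts L_c = 2.1875 − 1.25/2 = 1.5625, R_n = min(1.2×1.5625×0.375×58, 2.4×1.125×0.375×58) = 40.781 kips/bolt; interior L_c = 4.0625 − 1.25 = 2.8125, R_n = 58.725 kips/bolt. φR_n = 0.75 × (2×40.781 + 2×58.725) = 149.3 kips.
Tension yield (gross): A_g = 8.5×0.375 = 3.1875 in². φR_n = 0.90 × 36 × 3.1875 = 103.3 kips.
Tension rupture (net): A_n = (8.5 − 2×1.3125)×0.375 = 2.2031 in² (U = 1.0, A_e = A_n). φR_n = 0.75 × 58 × 2.2031 = 95.8 kips.
Block shear: shear path 2×[2.1875+1×4.0625] = 2×6.25 in, A_gv = 4.6875, A_nv = 2×(6.25 − 1.5×1.3125)×0.375 = 3.2109 in²; tension across gage: (3.0625 − 1×1.3125)×0.375 = 0.65625 in². R_n = min(0.6×58×3.2109, 0.6×36×4.6875) + 1.0×58×0.65625 = min(111.74, 101.25) + 38.063 = 139.31 kips. φR_n = 0.75 × 139.31 = 104.5 kips.
Governing: min(405.6, 149.3, 103.3, 95.8, 104.5) = 95.8 kips → net-section rupture.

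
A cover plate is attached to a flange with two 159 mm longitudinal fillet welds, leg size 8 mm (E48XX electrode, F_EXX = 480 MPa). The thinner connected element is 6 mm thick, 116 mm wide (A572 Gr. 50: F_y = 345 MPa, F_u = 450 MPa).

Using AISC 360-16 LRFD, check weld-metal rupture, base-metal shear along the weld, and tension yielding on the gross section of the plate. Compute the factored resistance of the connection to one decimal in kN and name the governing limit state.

Weld metal: throat = 0.707×8 = 5.656 mm, L = 2×159 = 318 mm. φR_n = 0.75 × 0.6 × 480 × 5.656 × 318 = 388.5 kN.
Base metal shear (6 mm plate): yield φR_n = 1.0×0.6×345×6×318 = 395.0 kN; rupture φR_n = 0.75×0.6×450×6×318 = 386.4 kN; take 386.4 kN (rupture).
Tension yield (gross): A_g = 116×6 = 696 mm². φR_n = 0.90 × 345 × 696 = 216.1 kN.
Governing: min(388.5, 386.4, 216.1) = 216.1 kN → gross-section yield.

216.1 kN (gross-section yield governs)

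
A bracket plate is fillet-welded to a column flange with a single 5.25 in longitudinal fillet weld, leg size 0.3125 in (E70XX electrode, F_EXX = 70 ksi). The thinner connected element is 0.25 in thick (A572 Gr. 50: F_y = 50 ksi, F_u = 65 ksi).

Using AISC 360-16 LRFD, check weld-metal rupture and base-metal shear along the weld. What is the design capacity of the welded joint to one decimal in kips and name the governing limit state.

Weld metal: throat = 0.707×0.3125 = 0.22094 in, L = 5.25 in. φR_n = 0.75 × 0.6 × 70 × 0.22094 × 5.25 = 36.5 kips.
Base metal shear (0.25 in plate): yield φR_n = 1.0×0.6×50×0.25×5.25 = 39.4 kips; rupture φR_n = 0.75×0.6×65×0.25×5.25 = 38.4 kips; take 38.4 kips (rupture).
Governing: min(36.5, 38.4) = 36.5 kips → weld metal.

36.5 kips (weld metal governs)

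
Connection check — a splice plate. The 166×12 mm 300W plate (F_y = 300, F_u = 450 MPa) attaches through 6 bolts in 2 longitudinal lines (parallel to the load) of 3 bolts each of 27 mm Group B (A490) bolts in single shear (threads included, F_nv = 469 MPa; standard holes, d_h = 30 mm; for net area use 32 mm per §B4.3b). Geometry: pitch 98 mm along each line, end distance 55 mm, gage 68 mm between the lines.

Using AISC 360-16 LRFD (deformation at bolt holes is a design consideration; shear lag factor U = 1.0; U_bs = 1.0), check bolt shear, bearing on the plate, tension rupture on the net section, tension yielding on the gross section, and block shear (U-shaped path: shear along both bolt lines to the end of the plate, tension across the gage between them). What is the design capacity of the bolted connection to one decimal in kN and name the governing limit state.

413.1 kN (net-section rupture governs)

Bolt shear: A_b = π(27)²/4 = 572.56 mm². φR_n = 0.75 × 469 × 572.56 × 6 × 1 = 1208.4 kN.
Bearing (12 mm plate, F_u = 450 MPa): end bolts L_c = 55 − 30/2 = 40, R_n = min(1.2×40×12×450, 2.4×27×12×450) = 259.2 kN/bolt; interior L_c = 98 − 30 = 68, R_n = 349.92 kN/bolt. φR_n = 0.75 × (2×259.2 + 4×349.92) = 1438.6 kN.
Tension rupture (net): A_n = (166 − 2×32)×12 = 1224 mm² (U = 1.0, A_e = A_n). φR_n = 0.75 × 450 × 1224 = 413.1 kN.
Tension yield (gross): A_g = 166×12 = 1992 mm². φR_n = 0.90 × 300 × 1992 = 537.8 kN.
Block shear: shear path 2×[55+2×98] = 2×251 mm, A_gv = 6024, A_nv = 2×(251 − 2.5×32)×12 = 4104 mm²; tension across gage: (68 − 1×32)×12 = 432 mm². R_n = min(0.6×450×4104, 0.6×300×6024) + 1.0×450×432 = min(1108.1, 1084.3) + 194.4 = 1278.7 kN. φR_n = 0.75 × 1278.7 = 959.0 kN.
Governing: min(1208.4, 1438.6, 413.1, 537.8, 959.0) = 413.1 kN → net-section rupture.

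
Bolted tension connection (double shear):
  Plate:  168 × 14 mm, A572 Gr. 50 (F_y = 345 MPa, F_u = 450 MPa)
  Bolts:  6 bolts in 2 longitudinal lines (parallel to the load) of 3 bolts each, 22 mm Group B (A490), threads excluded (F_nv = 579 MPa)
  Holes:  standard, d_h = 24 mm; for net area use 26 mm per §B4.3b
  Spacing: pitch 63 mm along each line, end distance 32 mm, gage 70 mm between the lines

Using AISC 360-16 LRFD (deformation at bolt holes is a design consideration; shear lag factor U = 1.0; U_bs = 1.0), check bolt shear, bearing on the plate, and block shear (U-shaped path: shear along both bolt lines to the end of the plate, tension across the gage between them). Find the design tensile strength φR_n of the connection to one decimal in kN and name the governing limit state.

735.2 kN (block shear governs)

Bolt shear: A_b = π(22)²/4 = 380.13 mm². φR_n = 0.75 × 579 × 380.13 × 6 × 2 = 1980.9 kN.
Bearing (14 mm plate, F_u = 450 MPa): end bolts L_c = 32 − 24/2 = 20, R_n = min(1.2×20×14×450, 2.4×22×14×450) = 151.2 kN/bolt; interior L_c = 63 − 24 = 39, R_n = 294.84 kN/bolt. φR_n = 0.75 × (2×151.2 + 4×294.84) = 1111.3 kN.
Block shear: shear path 2×[32+2×63] = 2×158 mm, A_gv = 4424, A_nv = 2×(158 − 2.5×26)×14 = 2604 mm²; tension across gage: (70 − 1×26)×14 = 616 mm². R_n = min(0.6×450×2604, 0.6×345×4424) + 1.0×450×616 = min(703.08, 915.77) + 277.2 = 980.28 kN. φR_n = 0.75 × 980.28 = 735.2 kN.
Governing: min(1980.9, 1111.3, 735.2) = 735.2 kN → block shear.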